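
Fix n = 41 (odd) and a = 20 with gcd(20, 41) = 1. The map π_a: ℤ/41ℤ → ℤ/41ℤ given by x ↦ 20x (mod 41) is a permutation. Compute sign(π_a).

Trace 32: π^k(32) = [32, 25, 8, 37, 2, 40, 21] for k=0..6.
3 cycles of lengths [20, 20, 1].
With 3 cycles on 41 points, sign = (−1)^{41−3} = +1.
(20|41)_J = +1 (Zolotarev's lemma cross-check).

+1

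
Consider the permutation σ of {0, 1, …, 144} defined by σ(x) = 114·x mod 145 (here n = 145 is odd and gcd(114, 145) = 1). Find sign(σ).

Trace 86: π^k(86) = [86, 89, 141, 124, 71, 119, 81] for k=0..6.
Cycle type of π: 28×5 + 2×2 + 1; total 8 cycles.
8 cycles on 145: each ℓ→(−1)^(ℓ−1), product (−1)^137 = -1.
Check: (114/145) = -1 by Zolotarev.

-1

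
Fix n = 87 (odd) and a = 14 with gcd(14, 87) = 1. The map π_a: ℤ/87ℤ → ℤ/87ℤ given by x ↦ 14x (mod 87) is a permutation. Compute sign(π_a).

Orbit of 56 under x↦14x: [56, 1, 14, 22, 47, 49, 77]… (length divides ord_87(14)).
Cycle lengths of π_14 on ℤ/87ℤ: [28, 28, 28, 2, 1]; 5 cycles in total.
n − c = 87 − 5 = 82; sign = (−1)^82 = +1.
Via Zolotarev, sign(π_{14}) = (14|87) = +1.

+1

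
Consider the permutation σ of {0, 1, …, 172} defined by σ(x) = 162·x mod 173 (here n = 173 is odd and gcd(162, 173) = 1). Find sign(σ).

-1

Trace 74: π^k(74) = [74, 51, 131, 116, 108, 23, 93] for k=0..6.
π_162 has 2 disjoint cycles with lengths [172, 1] on {0,…,172}.
2 cycles on 173: each ℓ→(−1)^(ℓ−1), product (−1)^171 = -1.
Check: (162/173) = -1 by Zolotarev.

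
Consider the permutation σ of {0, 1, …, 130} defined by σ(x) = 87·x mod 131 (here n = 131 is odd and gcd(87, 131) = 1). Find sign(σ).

Orbit of 50 under x↦87x: [50, 27, 122, 3, 130, 44, 29]… (length divides ord_131(87)).
2 cycles of lengths [130, 1].
131 − 2 = 129 transpositions; sign(π) = (−1)^129 = -1.
(87|131)_J = -1 (Zolotarev's lemma cross-check).

-1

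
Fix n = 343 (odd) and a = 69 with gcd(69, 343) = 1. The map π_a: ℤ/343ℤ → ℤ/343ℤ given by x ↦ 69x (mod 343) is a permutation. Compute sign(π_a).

-1

Orbit of 22 under x↦69x: [22, 146, 127, 188, 281, 181, 141]… (length divides ord_343(69)).
π_69 has 10 disjoint cycles with lengths [98, 98, 98, 14, 14, 14, 2, 2, 2, 1] on {0,…,342}.
343 − 10 = 333 transpositions; sign(π) = (−1)^333 = -1.
(69|343)_J = -1 (Zolotarev's lemma cross-check).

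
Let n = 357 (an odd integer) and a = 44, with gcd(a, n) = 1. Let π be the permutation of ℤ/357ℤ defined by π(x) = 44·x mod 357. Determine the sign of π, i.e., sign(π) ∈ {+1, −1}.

+1

Start at x=74: 74 → 43 → 107 → 67 → 92 → 121 → 326 → … (one orbit).
The orbit structure of x ↦ 44x mod 357: 15 orbits of sizes [48, 48, 48, 48, 48, 48, 16, 16, 16, 6, 6, 3, 3, 2, 1].
15 cycles on 357: each ℓ→(−1)^(ℓ−1), product (−1)^342 = +1.
(44|357)_J = +1 (Zolotarev's lemma cross-check).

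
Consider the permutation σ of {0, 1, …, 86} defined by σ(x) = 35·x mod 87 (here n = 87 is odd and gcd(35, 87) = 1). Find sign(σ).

-1

Trace 49: π^k(49) = [49, 62, 82, 86, 52, 80, 16] for k=0..6.
The orbit structure of x ↦ 35x mod 87: 8 orbits of sizes [14, 14, 14, 14, 14, 14, 2, 1].
sign(π) = (−1)^{n − #cycles} = (−1)^{87−8} = (−1)^79 = -1.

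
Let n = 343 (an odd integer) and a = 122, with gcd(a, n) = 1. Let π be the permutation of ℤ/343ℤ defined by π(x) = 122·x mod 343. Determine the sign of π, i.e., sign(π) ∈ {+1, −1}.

-1

Start at x=270: 270 → 12 → 92 → 248 → 72 → 209 → 116 → … (one orbit).
Cycle lengths of π_122 on ℤ/343ℤ: [294, 42, 6, 1]; 4 cycles in total.
343 − 4 = 339 transpositions; sign(π) = (−1)^339 = -1.
Check: (122/343) = -1 by Zolotarev.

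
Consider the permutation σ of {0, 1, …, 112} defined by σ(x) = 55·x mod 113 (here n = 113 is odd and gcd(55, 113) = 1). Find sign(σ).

-1

Orbit of 23 under x↦55x: [23, 22, 80, 106, 67, 69, 66]… (length divides ord_113(55)).
Cycle lengths of π_55 on ℤ/113ℤ: [112, 1]; 2 cycles in total.
With 2 cycles on 113 points, sign = (−1)^{113−2} = -1.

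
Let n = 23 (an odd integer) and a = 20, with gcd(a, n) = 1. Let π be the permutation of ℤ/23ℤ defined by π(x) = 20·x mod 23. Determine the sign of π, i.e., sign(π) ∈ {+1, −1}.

Trace 4: π^k(4) = [4, 11, 13, 7, 2, 17, 18] for k=0..6.
Cycle type of π: 22 + 1; total 2 cycles.
With 2 cycles on 23 points, sign = (−1)^{23−2} = -1.
Zolotarev: (20|23) = -1, matching the cycle-count sign.

-1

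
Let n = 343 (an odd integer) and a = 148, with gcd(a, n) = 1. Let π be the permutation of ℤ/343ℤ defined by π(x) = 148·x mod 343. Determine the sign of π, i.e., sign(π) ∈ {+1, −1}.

Orbit of 50 under x↦148x: [50, 197, 1, 148, 295, 99, 246]… (length divides ord_343(148)).
91 cycles of lengths [7, 7, 7, 7, 7, 7, 7, 7, 7, 7, 7, 7, 7, 7, 7, 7, 7, 7, 7, 7, 7, 7, 7, 7, 7, 7, 7, 7, 7, 7, 7, 7, 7, 7, 7, 7, 7, 7, 7, 7, 7, 7, 1, 1, 1, 1, 1, 1, 1, 1, 1, 1, 1, 1, 1, 1, 1, 1, 1, 1, 1, 1, 1, 1, 1, 1, 1, 1, 1, 1, 1, 1, 1, 1, 1, 1, 1, 1, 1, 1, 1, 1, 1, 1, 1, 1, 1, 1, 1, 1, 1].
n − c = 343 − 91 = 252; sign = (−1)^252 = +1.
(148|343)_J = +1 (Zolotarev's lemma cross-check).

+1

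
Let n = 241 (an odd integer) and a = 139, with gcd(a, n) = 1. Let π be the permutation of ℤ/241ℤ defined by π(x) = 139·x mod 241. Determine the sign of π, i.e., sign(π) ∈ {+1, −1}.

-1

Trace 156: π^k(156) = [156, 235, 130, 236, 28, 36, 184] for k=0..6.
π_139 has 4 disjoint cycles with lengths [80, 80, 80, 1] on {0,…,240}.
241 − 4 = 237 transpositions; sign(π) = (−1)^237 = -1.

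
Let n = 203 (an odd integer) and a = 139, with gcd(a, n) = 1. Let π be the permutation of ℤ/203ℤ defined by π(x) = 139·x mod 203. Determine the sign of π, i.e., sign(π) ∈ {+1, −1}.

-1

Orbit of 111 under x↦139x: [111, 1, 139, 36, 132, 78, 83]… (length divides ord_203(139)).
π_139 has 20 disjoint cycles with lengths [14, 14, 14, 14, 14, 14, 14, 14, 14, 14, 14, 14, 7, 7, 7, 7, 2, 2, 2, 1] on {0,…,202}.
n − c = 203 − 20 = 183; sign = (−1)^183 = -1.
Check: (139/203) = -1 by Zolotarev.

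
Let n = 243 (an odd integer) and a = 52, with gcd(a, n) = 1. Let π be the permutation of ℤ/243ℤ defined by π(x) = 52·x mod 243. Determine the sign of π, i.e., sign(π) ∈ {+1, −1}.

+1

Orbit of 241 under x↦52x: [241, 139, 181, 178, 22, 172, 196]… (length divides ord_243(52)).
Decompose π into cycles: lengths [81, 81, 27, 27, 9, 9, 3, 3, 1, 1, 1] (11 cycles, including the fixed point 0).
243 − 11 = 232 transpositions; sign(π) = (−1)^232 = +1.
(52|243)_J = +1 (Zolotarev's lemma cross-check).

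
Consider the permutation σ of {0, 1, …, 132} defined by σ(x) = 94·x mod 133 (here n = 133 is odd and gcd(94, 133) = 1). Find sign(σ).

+1

Start at x=39: 39 → 75 → 1 → 94 → 58 → 132 → 39 (one orbit).
The orbit structure of x ↦ 94x mod 133: 29 orbits of sizes [6, 6, 6, 6, 6, 6, 6, 6, 6, 6, 6, 6, 6, 6, 6, 6, 6, 6, 6, 2, 2, 2, 2, 2, 2, 2, 2, 2, 1].
With 29 cycles on 133 points, sign = (−1)^{133−29} = +1.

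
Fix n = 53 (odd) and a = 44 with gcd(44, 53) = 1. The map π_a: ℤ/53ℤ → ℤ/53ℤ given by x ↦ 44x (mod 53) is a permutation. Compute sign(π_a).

Start at x=36: 36 → 47 → 1 → 44 → 28 → 13 → 42 → … (one orbit).
The orbit structure of x ↦ 44x mod 53: 5 orbits of sizes [13, 13, 13, 13, 1].
Σ(ℓ_i−1) = 53−5 = 48; sign = (−1)^48 = +1.

+1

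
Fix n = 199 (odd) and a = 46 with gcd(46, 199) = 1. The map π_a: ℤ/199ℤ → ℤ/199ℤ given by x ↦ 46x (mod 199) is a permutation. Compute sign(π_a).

Orbit of 4 under x↦46x: [4, 184, 106, 100, 23, 63, 112]… (length divides ord_199(46)).
π_46 has 3 disjoint cycles with lengths [99, 99, 1] on {0,…,198}.
Σ(ℓ_i−1) = 199−3 = 196; sign = (−1)^196 = +1.
Via Zolotarev, sign(π_{46}) = (46|199) = +1.

+1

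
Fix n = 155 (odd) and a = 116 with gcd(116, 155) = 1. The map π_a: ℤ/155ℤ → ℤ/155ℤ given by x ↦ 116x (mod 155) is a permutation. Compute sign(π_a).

Orbit of 101 under x↦116x: [101, 91, 16, 151, 1, 116, 126]… (length divides ord_155(116)).
Cycle lengths of π_116 on ℤ/155ℤ: [10, 10, 10, 10, 10, 10, 10, 10, 10, 10, 10, 10, 10, 10, 10, 1, 1, 1, 1, 1]; 20 cycles in total.
20 cycles on 155: each ℓ→(−1)^(ℓ−1), product (−1)^135 = -1.
Zolotarev: (116|155) = -1, matching the cycle-count sign.

-1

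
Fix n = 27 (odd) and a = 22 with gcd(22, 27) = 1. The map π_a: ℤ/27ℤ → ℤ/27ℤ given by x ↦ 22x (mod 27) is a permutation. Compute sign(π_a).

Orbit of 19 under x↦22x: [19, 13, 16, 1, 22, 25, 10]… (length divides ord_27(22)).
7 cycles of lengths [9, 9, 3, 3, 1, 1, 1].
Σ(ℓ_i−1) = 27−7 = 20; sign = (−1)^20 = +1.

+1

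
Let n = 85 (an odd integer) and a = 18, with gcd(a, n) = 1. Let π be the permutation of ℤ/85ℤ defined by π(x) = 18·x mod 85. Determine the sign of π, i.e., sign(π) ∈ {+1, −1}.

-1

Orbit of 52 under x↦18x: [52, 1, 18, 69]… (length divides ord_85(18)).
The orbit structure of x ↦ 18x mod 85: 34 orbits of sizes [4, 4, 4, 4, 4, 4, 4, 4, 4, 4, 4, 4, 4, 4, 4, 4, 4, 1, 1, 1, 1, 1, 1, 1, 1, 1, 1, 1, 1, 1, 1, 1, 1, 1].
85 − 34 = 51 transpositions; sign(π) = (−1)^51 = -1.
Zolotarev: (18|85) = -1, matching the cycle-count sign.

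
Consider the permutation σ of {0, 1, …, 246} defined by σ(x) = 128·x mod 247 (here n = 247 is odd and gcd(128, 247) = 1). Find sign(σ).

Orbit of 31 under x↦128x: [31, 16, 72, 77, 223, 139, 8]… (length divides ord_247(128)).
Cycle lengths of π_128 on ℤ/247ℤ: [36, 36, 36, 36, 36, 36, 18, 12, 1]; 9 cycles in total.
Σ(ℓ_i−1) = 247−9 = 238; sign = (−1)^238 = +1.
The Jacobi symbol (128|247) = +1 (Zolotarev) agrees.

+1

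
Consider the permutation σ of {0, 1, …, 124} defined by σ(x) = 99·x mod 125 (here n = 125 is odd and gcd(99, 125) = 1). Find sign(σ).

+1

Start at x=101: 101 → 124 → 26 → 74 → 76 → 24 → 1 → … (one orbit).
The orbit structure of x ↦ 99x mod 125: 23 orbits of sizes [10, 10, 10, 10, 10, 10, 10, 10, 10, 10, 2, 2, 2, 2, 2, 2, 2, 2, 2, 2, 2, 2, 1].
With 23 cycles on 125 points, sign = (−1)^{125−23} = +1.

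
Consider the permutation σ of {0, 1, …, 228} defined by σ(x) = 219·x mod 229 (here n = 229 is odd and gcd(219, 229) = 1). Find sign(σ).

-1

Start at x=165: 165 → 182 → 12 → 109 → 55 → 137 → 4 → … (one orbit).
Cycle lengths of π_219 on ℤ/229ℤ: [228, 1]; 2 cycles in total.
229 − 2 = 227 transpositions; sign(π) = (−1)^227 = -1.
The Jacobi symbol (219|229) = -1 (Zolotarev) agrees.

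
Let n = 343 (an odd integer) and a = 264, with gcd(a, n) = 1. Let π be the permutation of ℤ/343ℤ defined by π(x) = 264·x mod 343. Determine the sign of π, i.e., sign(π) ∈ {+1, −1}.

-1

Trace 342: π^k(342) = [342, 79, 276, 148, 313, 312, 48] for k=0..6.
Decompose π into cycles: lengths [42, 42, 42, 42, 42, 42, 42, 6, 6, 6, 6, 6, 6, 6, 6, 1] (16 cycles, including the fixed point 0).
Σ(ℓ_i−1) = 343−16 = 327; sign = (−1)^327 = -1.
The Jacobi symbol (264|343) = -1 (Zolotarev) agrees.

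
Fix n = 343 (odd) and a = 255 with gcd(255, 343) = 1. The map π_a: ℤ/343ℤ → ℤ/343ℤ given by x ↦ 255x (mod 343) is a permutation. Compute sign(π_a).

Trace 102: π^k(102) = [102, 285, 302, 178, 114, 258, 277] for k=0..6.
π_255 has 4 disjoint cycles with lengths [294, 42, 6, 1] on {0,…,342}.
343 − 4 = 339 transpositions; sign(π) = (−1)^339 = -1.

-1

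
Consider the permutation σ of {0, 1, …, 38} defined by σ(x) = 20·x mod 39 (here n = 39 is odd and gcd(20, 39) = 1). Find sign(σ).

+1

Trace 5: π^k(5) = [5, 22, 11, 25, 32, 16, 8] for k=0..6.
Cycle type of π: 12×3 + 2 + 1; total 5 cycles.
n − c = 39 − 5 = 34; sign = (−1)^34 = +1.
Zolotarev: (20|39) = +1, matching the cycle-count sign.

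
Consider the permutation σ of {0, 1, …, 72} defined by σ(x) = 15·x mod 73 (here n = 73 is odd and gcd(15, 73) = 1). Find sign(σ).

Start at x=13: 13 → 49 → 5 → 2 → 30 → 12 → 34 → … (one orbit).
2 cycles of lengths [72, 1].
73 − 2 = 71 transpositions; sign(π) = (−1)^71 = -1.
Zolotarev: (15|73) = -1, matching the cycle-count sign.

-1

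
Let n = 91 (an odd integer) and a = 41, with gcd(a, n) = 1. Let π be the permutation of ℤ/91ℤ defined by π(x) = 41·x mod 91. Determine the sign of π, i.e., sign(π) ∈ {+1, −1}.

+1

Start at x=36: 36 → 20 → 1 → 41 → 43 → 34 → 29 → … (one orbit).
Decompose π into cycles: lengths [12, 12, 12, 12, 12, 12, 12, 2, 2, 2, 1] (11 cycles, including the fixed point 0).
Σ(ℓ_i−1) = 91−11 = 80; sign = (−1)^80 = +1.
(41|91)_J = +1 (Zolotarev's lemma cross-check).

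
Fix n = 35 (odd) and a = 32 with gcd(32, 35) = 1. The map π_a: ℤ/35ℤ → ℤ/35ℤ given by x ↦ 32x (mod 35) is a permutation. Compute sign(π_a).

-1

Start at x=22: 22 → 4 → 23 → 1 → 32 → 9 → 8 → … (one orbit).
Cycle lengths of π_32 on ℤ/35ℤ: [12, 12, 4, 3, 3, 1]; 6 cycles in total.
6 cycles on 35: each ℓ→(−1)^(ℓ−1), product (−1)^29 = -1.
Zolotarev: (32|35) = -1, matching the cycle-count sign.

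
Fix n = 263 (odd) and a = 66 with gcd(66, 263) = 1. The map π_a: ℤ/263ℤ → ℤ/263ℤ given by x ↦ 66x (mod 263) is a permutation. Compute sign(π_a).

Trace 32: π^k(32) = [32, 8, 2, 132, 33, 74, 150] for k=0..6.
Decompose π into cycles: lengths [131, 131, 1] (3 cycles, including the fixed point 0).
3 cycles on 263: each ℓ→(−1)^(ℓ−1), product (−1)^260 = +1.
Via Zolotarev, sign(π_{66}) = (66|263) = +1.

+1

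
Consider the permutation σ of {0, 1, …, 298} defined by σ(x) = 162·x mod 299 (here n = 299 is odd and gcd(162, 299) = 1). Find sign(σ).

-1

Orbit of 254 under x↦162x: [254, 185, 70, 277, 24, 1, 162]… (length divides ord_299(162)).
46 cycles of lengths [12, 12, 12, 12, 12, 12, 12, 12, 12, 12, 12, 12, 12, 12, 12, 12, 12, 12, 12, 12, 12, 12, 12, 1, 1, 1, 1, 1, 1, 1, 1, 1, 1, 1, 1, 1, 1, 1, 1, 1, 1, 1, 1, 1, 1, 1].
46 cycles on 299: each ℓ→(−1)^(ℓ−1), product (−1)^253 = -1.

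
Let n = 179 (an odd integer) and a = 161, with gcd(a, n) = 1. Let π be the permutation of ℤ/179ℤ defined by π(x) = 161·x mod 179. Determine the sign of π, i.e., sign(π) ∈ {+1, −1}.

+1

Start at x=106: 106 → 61 → 155 → 74 → 100 → 169 → 1 → … (one orbit).
3 cycles of lengths [89, 89, 1].
Σ(ℓ_i−1) = 179−3 = 176; sign = (−1)^176 = +1.
(161|179)_J = +1 (Zolotarev's lemma cross-check).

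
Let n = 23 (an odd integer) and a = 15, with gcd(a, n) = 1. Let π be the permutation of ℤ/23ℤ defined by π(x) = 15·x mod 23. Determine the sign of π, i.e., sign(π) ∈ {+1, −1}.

Start at x=1: 1 → 15 → 18 → 17 → 2 → 7 → 13 → … (one orbit).
Cycle lengths of π_15 on ℤ/23ℤ: [22, 1]; 2 cycles in total.
23 − 2 = 21 transpositions; sign(π) = (−1)^21 = -1.

-1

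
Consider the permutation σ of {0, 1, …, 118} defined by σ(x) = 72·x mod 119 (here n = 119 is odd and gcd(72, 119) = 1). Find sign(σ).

Orbit of 86 under x↦72x: [86, 4, 50, 30, 18, 106, 16]… (length divides ord_119(72)).
π_72 has 15 disjoint cycles with lengths [12, 12, 12, 12, 12, 12, 12, 12, 4, 4, 4, 4, 3, 3, 1] on {0,…,118}.
119 − 15 = 104 transpositions; sign(π) = (−1)^104 = +1.

+1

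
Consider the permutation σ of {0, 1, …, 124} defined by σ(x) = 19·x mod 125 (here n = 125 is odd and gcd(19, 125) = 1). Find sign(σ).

Trace 1: π^k(1) = [1, 19, 111, 109, 71, 99, 6] for k=0..6.
Cycle lengths of π_19 on ℤ/125ℤ: [50, 50, 10, 10, 2, 2, 1]; 7 cycles in total.
125 − 7 = 118 transpositions; sign(π) = (−1)^118 = +1.
Zolotarev: (19|125) = +1, matching the cycle-count sign.

+1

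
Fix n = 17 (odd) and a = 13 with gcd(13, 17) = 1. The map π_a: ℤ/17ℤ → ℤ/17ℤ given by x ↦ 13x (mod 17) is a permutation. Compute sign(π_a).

+1

Orbit of 16 under x↦13x: [16, 4, 1, 13]… (length divides ord_17(13)).
Cycle lengths of π_13 on ℤ/17ℤ: [4, 4, 4, 4, 1]; 5 cycles in total.
n − c = 17 − 5 = 12; sign = (−1)^12 = +1.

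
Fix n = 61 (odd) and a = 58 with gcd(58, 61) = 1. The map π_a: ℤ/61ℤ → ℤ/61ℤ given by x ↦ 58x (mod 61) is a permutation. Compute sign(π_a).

+1

Trace 58: π^k(58) = [58, 9, 34, 20, 1] for k=0..4.
π_58 has 13 disjoint cycles with lengths [5, 5, 5, 5, 5, 5, 5, 5, 5, 5, 5, 5, 1] on {0,…,60}.
13 cycles on 61: each ℓ→(−1)^(ℓ−1), product (−1)^48 = +1.
The Jacobi symbol (58|61) = +1 (Zolotarev) agrees.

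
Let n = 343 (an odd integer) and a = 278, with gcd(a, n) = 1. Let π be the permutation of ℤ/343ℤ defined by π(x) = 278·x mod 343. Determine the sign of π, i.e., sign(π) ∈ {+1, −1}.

-1

Orbit of 162 under x↦278x: [162, 103, 165, 251, 149, 262, 120]… (length divides ord_343(278)).
π_278 has 4 disjoint cycles with lengths [294, 42, 6, 1] on {0,…,342}.
sign(π) = (−1)^{n − #cycles} = (−1)^{343−4} = (−1)^339 = -1.
(278|343)_J = -1 (Zolotarev's lemma cross-check).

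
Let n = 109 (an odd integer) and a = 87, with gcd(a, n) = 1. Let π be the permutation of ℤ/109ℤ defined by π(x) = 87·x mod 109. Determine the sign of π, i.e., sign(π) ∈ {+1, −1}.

Trace 63: π^k(63) = [63, 31, 81, 71, 73, 29, 16] for k=0..6.
π_87 has 3 disjoint cycles with lengths [54, 54, 1] on {0,…,108}.
n − c = 109 − 3 = 106; sign = (−1)^106 = +1.

+1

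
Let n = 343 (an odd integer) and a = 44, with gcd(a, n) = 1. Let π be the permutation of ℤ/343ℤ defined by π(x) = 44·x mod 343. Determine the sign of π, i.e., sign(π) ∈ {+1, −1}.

+1

Orbit of 333 under x↦44x: [333, 246, 191, 172, 22, 282, 60]… (length divides ord_343(44)).
Cycle lengths of π_44 on ℤ/343ℤ: [147, 147, 21, 21, 3, 3, 1]; 7 cycles in total.
With 7 cycles on 343 points, sign = (−1)^{343−7} = +1.
Check: (44/343) = +1 by Zolotarev.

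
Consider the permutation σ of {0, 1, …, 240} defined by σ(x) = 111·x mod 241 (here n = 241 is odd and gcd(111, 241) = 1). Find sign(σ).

Start at x=130: 130 → 211 → 44 → 64 → 115 → 233 → 76 → … (one orbit).
Decompose π into cycles: lengths [16, 16, 16, 16, 16, 16, 16, 16, 16, 16, 16, 16, 16, 16, 16, 1] (16 cycles, including the fixed point 0).
16 cycles on 241: each ℓ→(−1)^(ℓ−1), product (−1)^225 = -1.
(111|241)_J = -1 (Zolotarev's lemma cross-check).

-1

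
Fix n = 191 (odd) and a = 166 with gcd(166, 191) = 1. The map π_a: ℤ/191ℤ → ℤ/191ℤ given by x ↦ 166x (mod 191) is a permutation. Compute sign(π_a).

Orbit of 37 under x↦166x: [37, 30, 14, 32, 155, 136, 38]… (length divides ord_191(166)).
Decompose π into cycles: lengths [38, 38, 38, 38, 38, 1] (6 cycles, including the fixed point 0).
Σ(ℓ_i−1) = 191−6 = 185; sign = (−1)^185 = -1.
Via Zolotarev, sign(π_{166}) = (166|191) = -1.

-1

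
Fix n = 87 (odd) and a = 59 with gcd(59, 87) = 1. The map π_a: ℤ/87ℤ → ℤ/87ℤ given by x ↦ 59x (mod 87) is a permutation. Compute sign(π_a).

Orbit of 1 under x↦59x: [1, 59]… (length divides ord_87(59)).
The orbit structure of x ↦ 59x mod 87: 58 orbits of sizes [2, 2, 2, 2, 2, 2, 2, 2, 2, 2, 2, 2, 2, 2, 2, 2, 2, 2, 2, 2, 2, 2, 2, 2, 2, 2, 2, 2, 2, 1, 1, 1, 1, 1, 1, 1, 1, 1, 1, 1, 1, 1, 1, 1, 1, 1, 1, 1, 1, 1, 1, 1, 1, 1, 1, 1, 1, 1].
87 − 58 = 29 transpositions; sign(π) = (−1)^29 = -1.

-1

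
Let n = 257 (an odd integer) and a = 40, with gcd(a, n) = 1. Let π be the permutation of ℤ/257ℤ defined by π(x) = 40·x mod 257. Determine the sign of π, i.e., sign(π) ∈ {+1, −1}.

-1

Start at x=63: 63 → 207 → 56 → 184 → 164 → 135 → 3 → … (one orbit).
π_40 has 2 disjoint cycles with lengths [256, 1] on {0,…,256}.
n − c = 257 − 2 = 255; sign = (−1)^255 = -1.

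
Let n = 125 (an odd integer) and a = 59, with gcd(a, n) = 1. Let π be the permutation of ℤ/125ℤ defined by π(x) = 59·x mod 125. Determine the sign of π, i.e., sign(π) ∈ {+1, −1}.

+1

Start at x=84: 84 → 81 → 29 → 86 → 74 → 116 → 94 → … (one orbit).
Decompose π into cycles: lengths [50, 50, 10, 10, 2, 2, 1] (7 cycles, including the fixed point 0).
n − c = 125 − 7 = 118; sign = (−1)^118 = +1.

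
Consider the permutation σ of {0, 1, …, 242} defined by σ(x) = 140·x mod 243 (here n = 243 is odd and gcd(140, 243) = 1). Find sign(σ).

-1

Orbit of 199 under x↦140x: [199, 158, 7, 8, 148, 65, 109]… (length divides ord_243(140)).
6 cycles of lengths [162, 54, 18, 6, 2, 1].
With 6 cycles on 243 points, sign = (−1)^{243−6} = -1.
The Jacobi symbol (140|243) = -1 (Zolotarev) agrees.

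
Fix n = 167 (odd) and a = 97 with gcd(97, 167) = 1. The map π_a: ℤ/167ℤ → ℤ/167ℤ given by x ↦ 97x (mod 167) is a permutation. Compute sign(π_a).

+1

Start at x=18: 18 → 76 → 24 → 157 → 32 → 98 → 154 → … (one orbit).
π_97 has 3 disjoint cycles with lengths [83, 83, 1] on {0,…,166}.
3 cycles on 167: each ℓ→(−1)^(ℓ−1), product (−1)^164 = +1.
Zolotarev: (97|167) = +1, matching the cycle-count sign.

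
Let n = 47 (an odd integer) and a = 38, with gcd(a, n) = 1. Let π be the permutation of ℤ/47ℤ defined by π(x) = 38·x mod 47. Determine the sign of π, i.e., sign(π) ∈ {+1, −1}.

-1

Start at x=10: 10 → 4 → 11 → 42 → 45 → 18 → 26 → … (one orbit).
The orbit structure of x ↦ 38x mod 47: 2 orbits of sizes [46, 1].
With 2 cycles on 47 points, sign = (−1)^{47−2} = -1.
The Jacobi symbol (38|47) = -1 (Zolotarev) agrees.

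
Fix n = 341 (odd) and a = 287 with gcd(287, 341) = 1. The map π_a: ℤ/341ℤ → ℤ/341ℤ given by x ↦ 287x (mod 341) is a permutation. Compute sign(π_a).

+1

Orbit of 1 under x↦287x: [1, 287, 188, 78, 221]… (length divides ord_341(287)).
π_287 has 77 disjoint cycles with lengths [5, 5, 5, 5, 5, 5, 5, 5, 5, 5, 5, 5, 5, 5, 5, 5, 5, 5, 5, 5, 5, 5, 5, 5, 5, 5, 5, 5, 5, 5, 5, 5, 5, 5, 5, 5, 5, 5, 5, 5, 5, 5, 5, 5, 5, 5, 5, 5, 5, 5, 5, 5, 5, 5, 5, 5, 5, 5, 5, 5, 5, 5, 5, 5, 5, 5, 1, 1, 1, 1, 1, 1, 1, 1, 1, 1, 1] on {0,…,340}.
With 77 cycles on 341 points, sign = (−1)^{341−77} = +1.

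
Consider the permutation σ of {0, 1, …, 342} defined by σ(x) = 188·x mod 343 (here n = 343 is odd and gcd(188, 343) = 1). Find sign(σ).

-1

Trace 309: π^k(309) = [309, 125, 176, 160, 239, 342, 155] for k=0..6.
Cycle type of π: 98×3 + 14×3 + 2×3 + 1; total 10 cycles.
sign(π) = (−1)^{n − #cycles} = (−1)^{343−10} = (−1)^333 = -1.
(188|343)_J = -1 (Zolotarev's lemma cross-check).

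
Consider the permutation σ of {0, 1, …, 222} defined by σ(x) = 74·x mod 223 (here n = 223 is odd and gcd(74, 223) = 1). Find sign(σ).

+1

Trace 15: π^k(15) = [15, 218, 76, 49, 58, 55, 56] for k=0..6.
π_74 has 3 disjoint cycles with lengths [111, 111, 1] on {0,…,222}.
3 cycles on 223: each ℓ→(−1)^(ℓ−1), product (−1)^220 = +1.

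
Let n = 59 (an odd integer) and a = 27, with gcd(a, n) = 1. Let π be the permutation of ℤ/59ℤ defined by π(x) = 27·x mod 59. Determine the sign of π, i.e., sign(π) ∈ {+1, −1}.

Orbit of 5 under x↦27x: [5, 17, 46, 3, 22, 4, 49]… (length divides ord_59(27)).
3 cycles of lengths [29, 29, 1].
Σ(ℓ_i−1) = 59−3 = 56; sign = (−1)^56 = +1.

+1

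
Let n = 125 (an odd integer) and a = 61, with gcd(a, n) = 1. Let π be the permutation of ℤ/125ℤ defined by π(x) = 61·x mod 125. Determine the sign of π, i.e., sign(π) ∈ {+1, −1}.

Trace 31: π^k(31) = [31, 16, 101, 36, 71, 81, 66] for k=0..6.
π_61 has 13 disjoint cycles with lengths [25, 25, 25, 25, 5, 5, 5, 5, 1, 1, 1, 1, 1] on {0,…,124}.
With 13 cycles on 125 points, sign = (−1)^{125−13} = +1.

+1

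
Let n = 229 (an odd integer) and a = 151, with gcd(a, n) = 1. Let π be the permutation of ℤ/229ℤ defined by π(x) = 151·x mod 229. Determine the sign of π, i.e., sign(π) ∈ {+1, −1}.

+1

Trace 144: π^k(144) = [144, 218, 171, 173, 17, 48, 149] for k=0..6.
Cycle lengths of π_151 on ℤ/229ℤ: [57, 57, 57, 57, 1]; 5 cycles in total.
229 − 5 = 224 transpositions; sign(π) = (−1)^224 = +1.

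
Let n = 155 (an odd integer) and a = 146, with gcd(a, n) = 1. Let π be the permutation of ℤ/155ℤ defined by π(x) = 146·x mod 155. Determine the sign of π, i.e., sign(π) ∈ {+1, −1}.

Orbit of 41 under x↦146x: [41, 96, 66, 26, 76, 91, 111]… (length divides ord_155(146)).
The orbit structure of x ↦ 146x mod 155: 10 orbits of sizes [30, 30, 30, 30, 30, 1, 1, 1, 1, 1].
Σ(ℓ_i−1) = 155−10 = 145; sign = (−1)^145 = -1.

-1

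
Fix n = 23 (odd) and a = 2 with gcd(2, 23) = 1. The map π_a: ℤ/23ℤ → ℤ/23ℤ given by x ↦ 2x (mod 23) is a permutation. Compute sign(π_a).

+1

Trace 18: π^k(18) = [18, 13, 3, 6, 12, 1, 2] for k=0..6.
Cycle type of π: 11×2 + 1; total 3 cycles.
23 − 3 = 20 transpositions; sign(π) = (−1)^20 = +1.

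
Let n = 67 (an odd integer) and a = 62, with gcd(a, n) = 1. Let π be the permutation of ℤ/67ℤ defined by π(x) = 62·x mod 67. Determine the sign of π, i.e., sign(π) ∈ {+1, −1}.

+1

Orbit of 62 under x↦62x: [62, 25, 9, 22, 24, 14, 64]… (length divides ord_67(62)).
Decompose π into cycles: lengths [11, 11, 11, 11, 11, 11, 1] (7 cycles, including the fixed point 0).
With 7 cycles on 67 points, sign = (−1)^{67−7} = +1.
Via Zolotarev, sign(π_{62}) = (62|67) = +1.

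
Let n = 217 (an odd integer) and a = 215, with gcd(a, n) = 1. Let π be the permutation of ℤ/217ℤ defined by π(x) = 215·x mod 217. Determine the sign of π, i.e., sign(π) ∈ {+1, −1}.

Orbit of 216 under x↦215x: [216, 2, 213, 8, 201, 32, 153]… (length divides ord_217(215)).
The orbit structure of x ↦ 215x mod 217: 11 orbits of sizes [30, 30, 30, 30, 30, 30, 10, 10, 10, 6, 1].
Σ(ℓ_i−1) = 217−11 = 206; sign = (−1)^206 = +1.

+1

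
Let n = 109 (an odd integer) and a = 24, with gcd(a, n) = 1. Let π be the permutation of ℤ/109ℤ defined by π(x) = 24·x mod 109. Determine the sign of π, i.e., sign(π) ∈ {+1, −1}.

Start at x=13: 13 → 94 → 76 → 80 → 67 → 82 → 6 → … (one orbit).
2 cycles of lengths [108, 1].
Σ(ℓ_i−1) = 109−2 = 107; sign = (−1)^107 = -1.
Check: (24/109) = -1 by Zolotarev.

-1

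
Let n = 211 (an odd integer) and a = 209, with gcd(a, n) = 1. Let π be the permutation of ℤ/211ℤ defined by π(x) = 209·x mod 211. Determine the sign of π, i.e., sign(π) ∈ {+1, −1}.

Start at x=4: 4 → 203 → 16 → 179 → 64 → 83 → 45 → … (one orbit).
The orbit structure of x ↦ 209x mod 211: 3 orbits of sizes [105, 105, 1].
Σ(ℓ_i−1) = 211−3 = 208; sign = (−1)^208 = +1.
Zolotarev: (209|211) = +1, matching the cycle-count sign.

+1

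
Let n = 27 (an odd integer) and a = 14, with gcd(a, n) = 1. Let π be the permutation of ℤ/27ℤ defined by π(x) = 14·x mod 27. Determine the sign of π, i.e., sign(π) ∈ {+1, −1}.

Orbit of 16 under x↦14x: [16, 8, 4, 2, 1, 14, 7]… (length divides ord_27(14)).
Cycle lengths of π_14 on ℤ/27ℤ: [18, 6, 2, 1]; 4 cycles in total.
4 cycles on 27: each ℓ→(−1)^(ℓ−1), product (−1)^23 = -1.
Check: (14/27) = -1 by Zolotarev.

-1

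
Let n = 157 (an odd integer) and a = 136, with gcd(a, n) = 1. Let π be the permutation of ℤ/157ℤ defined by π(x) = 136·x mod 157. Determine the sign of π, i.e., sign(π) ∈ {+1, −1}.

Trace 119: π^k(119) = [119, 13, 41, 81, 26, 82, 5] for k=0..6.
The orbit structure of x ↦ 136x mod 157: 2 orbits of sizes [156, 1].
sign(π) = (−1)^{n − #cycles} = (−1)^{157−2} = (−1)^155 = -1.
Via Zolotarev, sign(π_{136}) = (136|157) = -1.

-1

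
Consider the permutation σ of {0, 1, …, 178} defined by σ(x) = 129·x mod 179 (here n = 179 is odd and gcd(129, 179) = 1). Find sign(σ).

+1

Orbit of 64 under x↦129x: [64, 22, 153, 47, 156, 76, 138]… (length divides ord_179(129)).
3 cycles of lengths [89, 89, 1].
sign(π) = (−1)^{n − #cycles} = (−1)^{179−3} = (−1)^176 = +1.
The Jacobi symbol (129|179) = +1 (Zolotarev) agrees.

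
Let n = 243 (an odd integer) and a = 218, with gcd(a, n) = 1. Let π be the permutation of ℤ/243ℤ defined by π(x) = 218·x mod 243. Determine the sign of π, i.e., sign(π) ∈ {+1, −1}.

-1

Start at x=64: 64 → 101 → 148 → 188 → 160 → 131 → 127 → … (one orbit).
π_218 has 6 disjoint cycles with lengths [162, 54, 18, 6, 2, 1] on {0,…,242}.
6 cycles on 243: each ℓ→(−1)^(ℓ−1), product (−1)^237 = -1.
Check: (218/243) = -1 by Zolotarev.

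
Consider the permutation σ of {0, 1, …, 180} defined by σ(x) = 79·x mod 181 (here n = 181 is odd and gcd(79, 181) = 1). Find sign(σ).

+1

Trace 156: π^k(156) = [156, 16, 178, 125, 101, 15, 99] for k=0..6.
3 cycles of lengths [90, 90, 1].
181 − 3 = 178 transpositions; sign(π) = (−1)^178 = +1.
Check: (79/181) = +1 by Zolotarev.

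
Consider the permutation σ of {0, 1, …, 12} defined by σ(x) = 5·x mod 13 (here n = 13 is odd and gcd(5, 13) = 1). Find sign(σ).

-1

Orbit of 5 under x↦5x: [5, 12, 8, 1]… (length divides ord_13(5)).
Cycle lengths of π_5 on ℤ/13ℤ: [4, 4, 4, 1]; 4 cycles in total.
n − c = 13 − 4 = 9; sign = (−1)^9 = -1.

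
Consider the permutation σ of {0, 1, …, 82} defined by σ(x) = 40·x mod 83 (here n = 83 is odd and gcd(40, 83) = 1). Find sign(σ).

Trace 9: π^k(9) = [9, 28, 41, 63, 30, 38, 26] for k=0..6.
Cycle type of π: 41×2 + 1; total 3 cycles.
3 cycles on 83: each ℓ→(−1)^(ℓ−1), product (−1)^80 = +1.
The Jacobi symbol (40|83) = +1 (Zolotarev) agrees.

+1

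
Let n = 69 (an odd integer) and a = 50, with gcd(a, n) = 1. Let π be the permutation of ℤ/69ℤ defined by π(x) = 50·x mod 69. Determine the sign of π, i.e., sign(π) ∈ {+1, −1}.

-1

Orbit of 8 under x↦50x: [8, 55, 59, 52, 47, 4, 62]… (length divides ord_69(50)).
6 cycles of lengths [22, 22, 11, 11, 2, 1].
sign(π) = (−1)^{n − #cycles} = (−1)^{69−6} = (−1)^63 = -1.
Zolotarev: (50|69) = -1, matching the cycle-count sign.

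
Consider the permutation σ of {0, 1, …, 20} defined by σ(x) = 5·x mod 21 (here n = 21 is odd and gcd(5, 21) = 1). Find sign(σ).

+1

Start at x=1: 1 → 5 → 4 → 20 → 16 → 17 → 1 (one orbit).
5 cycles of lengths [6, 6, 6, 2, 1].
Σ(ℓ_i−1) = 21−5 = 16; sign = (−1)^16 = +1.
Zolotarev: (5|21) = +1, matching the cycle-count sign.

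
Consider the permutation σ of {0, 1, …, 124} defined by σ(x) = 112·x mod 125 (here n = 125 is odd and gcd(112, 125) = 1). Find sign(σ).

-1

Trace 76: π^k(76) = [76, 12, 94, 28, 11, 107, 109] for k=0..6.
Cycle lengths of π_112 on ℤ/125ℤ: [100, 20, 4, 1]; 4 cycles in total.
n − c = 125 − 4 = 121; sign = (−1)^121 = -1.
(112|125)_J = -1 (Zolotarev's lemma cross-check).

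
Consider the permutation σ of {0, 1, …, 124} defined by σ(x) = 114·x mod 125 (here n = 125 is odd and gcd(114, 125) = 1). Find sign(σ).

Trace 116: π^k(116) = [116, 99, 36, 104, 106, 84, 76] for k=0..6.
π_114 has 7 disjoint cycles with lengths [50, 50, 10, 10, 2, 2, 1] on {0,…,124}.
7 cycles on 125: each ℓ→(−1)^(ℓ−1), product (−1)^118 = +1.

+1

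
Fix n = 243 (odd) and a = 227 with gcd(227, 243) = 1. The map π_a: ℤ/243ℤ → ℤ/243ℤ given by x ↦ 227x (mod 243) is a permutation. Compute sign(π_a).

-1

Orbit of 152 under x↦227x: [152, 241, 32, 217, 173, 148, 62]… (length divides ord_243(227)).
6 cycles of lengths [162, 54, 18, 6, 2, 1].
6 cycles on 243: each ℓ→(−1)^(ℓ−1), product (−1)^237 = -1.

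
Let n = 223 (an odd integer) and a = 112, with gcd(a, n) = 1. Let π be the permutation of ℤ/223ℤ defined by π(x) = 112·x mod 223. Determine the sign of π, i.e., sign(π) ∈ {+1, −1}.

+1

Trace 64: π^k(64) = [64, 32, 16, 8, 4, 2, 1] for k=0..6.
The orbit structure of x ↦ 112x mod 223: 7 orbits of sizes [37, 37, 37, 37, 37, 37, 1].
223 − 7 = 216 transpositions; sign(π) = (−1)^216 = +1.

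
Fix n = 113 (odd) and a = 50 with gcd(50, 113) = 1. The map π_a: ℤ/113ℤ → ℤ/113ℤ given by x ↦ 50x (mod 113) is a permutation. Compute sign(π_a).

Orbit of 25 under x↦50x: [25, 7, 11, 98, 41, 16, 9]… (length divides ord_113(50)).
The orbit structure of x ↦ 50x mod 113: 3 orbits of sizes [56, 56, 1].
113 − 3 = 110 transpositions; sign(π) = (−1)^110 = +1.
(50|113)_J = +1 (Zolotarev's lemma cross-check).

+1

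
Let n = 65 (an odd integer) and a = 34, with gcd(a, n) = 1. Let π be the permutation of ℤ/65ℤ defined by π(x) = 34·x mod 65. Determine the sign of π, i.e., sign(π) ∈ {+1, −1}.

-1

Orbit of 1 under x↦34x: [1, 34, 51, 44]… (length divides ord_65(34)).
Cycle lengths of π_34 on ℤ/65ℤ: [4, 4, 4, 4, 4, 4, 4, 4, 4, 4, 4, 4, 4, 4, 4, 2, 2, 1]; 18 cycles in total.
18 cycles on 65: each ℓ→(−1)^(ℓ−1), product (−1)^47 = -1.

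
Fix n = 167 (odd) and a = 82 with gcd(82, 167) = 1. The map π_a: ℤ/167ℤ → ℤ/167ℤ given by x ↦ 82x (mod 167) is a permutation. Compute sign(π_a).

-1

Start at x=41: 41 → 22 → 134 → 133 → 51 → 7 → 73 → … (one orbit).
The orbit structure of x ↦ 82x mod 167: 2 orbits of sizes [166, 1].
2 cycles on 167: each ℓ→(−1)^(ℓ−1), product (−1)^165 = -1.
Zolotarev: (82|167) = -1, matching the cycle-count sign.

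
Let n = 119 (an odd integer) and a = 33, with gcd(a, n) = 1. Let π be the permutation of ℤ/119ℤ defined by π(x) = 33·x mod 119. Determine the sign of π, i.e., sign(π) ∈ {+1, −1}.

Trace 86: π^k(86) = [86, 101, 1, 33, 18, 118] for k=0..5.
Cycle type of π: 6×17 + 2×8 + 1; total 26 cycles.
26 cycles on 119: each ℓ→(−1)^(ℓ−1), product (−1)^93 = -1.

-1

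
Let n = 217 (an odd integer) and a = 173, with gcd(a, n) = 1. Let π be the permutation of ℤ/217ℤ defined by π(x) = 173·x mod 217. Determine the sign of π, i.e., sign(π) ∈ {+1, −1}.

-1

Trace 125: π^k(125) = [125, 142, 45, 190, 103, 25, 202] for k=0..6.
Decompose π into cycles: lengths [30, 30, 30, 30, 30, 30, 15, 15, 6, 1] (10 cycles, including the fixed point 0).
With 10 cycles on 217 points, sign = (−1)^{217−10} = -1.
Via Zolotarev, sign(π_{173}) = (173|217) = -1.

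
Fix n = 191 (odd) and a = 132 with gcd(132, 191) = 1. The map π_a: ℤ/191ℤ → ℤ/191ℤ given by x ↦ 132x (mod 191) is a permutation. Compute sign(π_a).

Start at x=92: 92 → 111 → 136 → 189 → 118 → 105 → 108 → … (one orbit).
2 cycles of lengths [190, 1].
n − c = 191 − 2 = 189; sign = (−1)^189 = -1.

-1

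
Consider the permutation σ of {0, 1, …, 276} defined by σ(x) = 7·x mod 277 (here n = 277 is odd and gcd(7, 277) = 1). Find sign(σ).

Start at x=146: 146 → 191 → 229 → 218 → 141 → 156 → 261 → … (one orbit).
Cycle type of π: 138×2 + 1; total 3 cycles.
With 3 cycles on 277 points, sign = (−1)^{277−3} = +1.

+1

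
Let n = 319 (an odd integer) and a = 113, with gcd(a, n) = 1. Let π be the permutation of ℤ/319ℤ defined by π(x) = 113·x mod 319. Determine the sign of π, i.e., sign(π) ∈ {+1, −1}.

-1

Orbit of 111 under x↦113x: [111, 102, 42, 280, 59, 287, 212]… (length divides ord_319(113)).
Decompose π into cycles: lengths [140, 140, 28, 5, 5, 1] (6 cycles, including the fixed point 0).
With 6 cycles on 319 points, sign = (−1)^{319−6} = -1.
The Jacobi symbol (113|319) = -1 (Zolotarev) agrees.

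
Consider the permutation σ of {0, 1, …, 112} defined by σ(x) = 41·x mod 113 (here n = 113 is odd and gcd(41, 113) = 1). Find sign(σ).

Trace 87: π^k(87) = [87, 64, 25, 8, 102, 1, 41] for k=0..6.
3 cycles of lengths [56, 56, 1].
n − c = 113 − 3 = 110; sign = (−1)^110 = +1.
Via Zolotarev, sign(π_{41}) = (41|113) = +1.

+1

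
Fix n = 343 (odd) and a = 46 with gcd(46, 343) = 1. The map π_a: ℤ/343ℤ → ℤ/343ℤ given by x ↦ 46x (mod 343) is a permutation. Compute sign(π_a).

Start at x=155: 155 → 270 → 72 → 225 → 60 → 16 → 50 → … (one orbit).
7 cycles of lengths [147, 147, 21, 21, 3, 3, 1].
Σ(ℓ_i−1) = 343−7 = 336; sign = (−1)^336 = +1.

+1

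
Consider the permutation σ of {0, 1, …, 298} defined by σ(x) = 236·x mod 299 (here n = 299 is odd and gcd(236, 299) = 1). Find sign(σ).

-1

Orbit of 223 under x↦236x: [223, 4, 47, 29, 266, 285, 284]… (length divides ord_299(236)).
π_236 has 6 disjoint cycles with lengths [132, 132, 12, 11, 11, 1] on {0,…,298}.
Σ(ℓ_i−1) = 299−6 = 293; sign = (−1)^293 = -1.
Check: (236/299) = -1 by Zolotarev.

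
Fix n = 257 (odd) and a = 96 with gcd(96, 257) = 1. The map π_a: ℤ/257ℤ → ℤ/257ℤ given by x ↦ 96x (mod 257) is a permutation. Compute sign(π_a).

-1

Orbit of 224 under x↦96x: [224, 173, 160, 197, 151, 104, 218]… (length divides ord_257(96)).
π_96 has 2 disjoint cycles with lengths [256, 1] on {0,…,256}.
2 cycles on 257: each ℓ→(−1)^(ℓ−1), product (−1)^255 = -1.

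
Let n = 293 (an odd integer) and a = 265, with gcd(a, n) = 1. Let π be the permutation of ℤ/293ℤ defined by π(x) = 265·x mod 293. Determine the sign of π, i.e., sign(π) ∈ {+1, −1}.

Trace 153: π^k(153) = [153, 111, 115, 3, 209, 8, 69] for k=0..6.
Cycle lengths of π_265 on ℤ/293ℤ: [292, 1]; 2 cycles in total.
293 − 2 = 291 transpositions; sign(π) = (−1)^291 = -1.

-1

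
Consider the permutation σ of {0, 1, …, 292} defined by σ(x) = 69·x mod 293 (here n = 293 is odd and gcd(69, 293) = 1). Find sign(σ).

Orbit of 149 under x↦69x: [149, 26, 36, 140, 284, 258, 222]… (length divides ord_293(69)).
The orbit structure of x ↦ 69x mod 293: 5 orbits of sizes [73, 73, 73, 73, 1].
sign(π) = (−1)^{n − #cycles} = (−1)^{293−5} = (−1)^288 = +1.
(69|293)_J = +1 (Zolotarev's lemma cross-check).

+1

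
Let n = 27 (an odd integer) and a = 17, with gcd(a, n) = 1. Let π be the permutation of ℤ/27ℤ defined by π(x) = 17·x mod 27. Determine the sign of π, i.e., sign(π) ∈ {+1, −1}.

-1

Trace 1: π^k(1) = [1, 17, 19, 26, 10, 8] for k=0..5.
8 cycles of lengths [6, 6, 6, 2, 2, 2, 2, 1].
With 8 cycles on 27 points, sign = (−1)^{27−8} = -1.
Check: (17/27) = -1 by Zolotarev.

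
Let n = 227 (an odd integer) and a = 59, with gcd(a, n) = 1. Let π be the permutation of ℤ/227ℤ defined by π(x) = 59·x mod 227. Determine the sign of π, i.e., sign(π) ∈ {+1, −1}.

+1

Orbit of 166 under x↦59x: [166, 33, 131, 11, 195, 155, 65]… (length divides ord_227(59)).
Decompose π into cycles: lengths [113, 113, 1] (3 cycles, including the fixed point 0).
3 cycles on 227: each ℓ→(−1)^(ℓ−1), product (−1)^224 = +1.
Zolotarev: (59|227) = +1, matching the cycle-count sign.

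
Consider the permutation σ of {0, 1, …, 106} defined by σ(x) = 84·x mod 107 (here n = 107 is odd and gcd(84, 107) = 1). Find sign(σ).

Trace 46: π^k(46) = [46, 12, 45, 35, 51, 4, 15] for k=0..6.
Decompose π into cycles: lengths [106, 1] (2 cycles, including the fixed point 0).
Σ(ℓ_i−1) = 107−2 = 105; sign = (−1)^105 = -1.
Zolotarev: (84|107) = -1, matching the cycle-count sign.

-1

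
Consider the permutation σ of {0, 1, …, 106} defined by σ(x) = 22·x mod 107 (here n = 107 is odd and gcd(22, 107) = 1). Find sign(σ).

-1

Orbit of 23 under x↦22x: [23, 78, 4, 88, 10, 6, 25]… (length divides ord_107(22)).
The orbit structure of x ↦ 22x mod 107: 2 orbits of sizes [106, 1].
107 − 2 = 105 transpositions; sign(π) = (−1)^105 = -1.
Check: (22/107) = -1 by Zolotarev.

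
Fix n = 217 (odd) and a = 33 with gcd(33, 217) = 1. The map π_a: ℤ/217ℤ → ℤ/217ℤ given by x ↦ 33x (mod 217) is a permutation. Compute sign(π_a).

-1

Orbit of 66 under x↦33x: [66, 8, 47, 32, 188, 128, 101]… (length divides ord_217(33)).
The orbit structure of x ↦ 33x mod 217: 14 orbits of sizes [30, 30, 30, 30, 30, 30, 6, 5, 5, 5, 5, 5, 5, 1].
Σ(ℓ_i−1) = 217−14 = 203; sign = (−1)^203 = -1.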